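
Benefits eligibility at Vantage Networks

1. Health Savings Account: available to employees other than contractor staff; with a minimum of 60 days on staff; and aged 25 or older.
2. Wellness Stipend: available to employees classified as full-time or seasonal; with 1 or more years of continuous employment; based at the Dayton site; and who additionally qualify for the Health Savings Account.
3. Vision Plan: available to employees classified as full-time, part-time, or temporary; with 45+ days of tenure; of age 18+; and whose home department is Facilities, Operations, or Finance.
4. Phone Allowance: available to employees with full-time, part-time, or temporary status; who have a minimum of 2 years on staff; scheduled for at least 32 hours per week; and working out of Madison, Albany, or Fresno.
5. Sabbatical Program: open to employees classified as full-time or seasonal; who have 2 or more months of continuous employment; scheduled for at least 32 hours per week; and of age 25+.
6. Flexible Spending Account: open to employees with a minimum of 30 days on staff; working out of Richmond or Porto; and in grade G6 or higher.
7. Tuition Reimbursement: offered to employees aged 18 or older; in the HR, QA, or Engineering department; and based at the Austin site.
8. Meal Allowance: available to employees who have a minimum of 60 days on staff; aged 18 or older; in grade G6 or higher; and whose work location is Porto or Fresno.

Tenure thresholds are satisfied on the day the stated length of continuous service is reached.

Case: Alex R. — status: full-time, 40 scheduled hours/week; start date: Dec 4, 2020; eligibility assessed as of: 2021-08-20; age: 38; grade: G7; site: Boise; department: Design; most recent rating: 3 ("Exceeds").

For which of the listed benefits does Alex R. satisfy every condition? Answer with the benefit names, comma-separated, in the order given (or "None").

Service from Dec 4, 2020 to 2021-08-20: 259 days.
Health Savings Account — status full-time ✓ (not excluded); service 259 days ≥ 60 days ✓; age 38 ≥ 25 ✓ → eligible.
Wellness Stipend — status full-time ✓; service 259 days < 1 year (≈365 days) ✗ → not eligible.
Vision Plan — status full-time ✓; service 259 days ≥ 45 days ✓; age 38 ≥ 18 ✓; dept Design ✗ → not eligible.
Phone Allowance — status full-time ✓; service 259 days < 2 years (≈730 days) ✗ → not eligible.
Sabbatical Program — status full-time ✓; service 259 days ≥ 2 months (≈60 days) ✓; 40 hrs/wk ≥ 32 ✓; age 38 ≥ 25 ✓ → eligible.
Flexible Spending Account — service 259 days ≥ 30 days ✓; site Boise ✗ (not Richmond or Porto) → not eligible.
Tuition Reimbursement — age 38 ≥ 18 ✓; dept Design ✗ → not eligible.
Meal Allowance — service 259 days ≥ 60 days ✓; age 38 ≥ 18 ✓; grade G7 ≥ G6 ✓; site Boise ✗ (not Porto or Fresno) → not eligible.

Health Savings Account, Sabbatical Program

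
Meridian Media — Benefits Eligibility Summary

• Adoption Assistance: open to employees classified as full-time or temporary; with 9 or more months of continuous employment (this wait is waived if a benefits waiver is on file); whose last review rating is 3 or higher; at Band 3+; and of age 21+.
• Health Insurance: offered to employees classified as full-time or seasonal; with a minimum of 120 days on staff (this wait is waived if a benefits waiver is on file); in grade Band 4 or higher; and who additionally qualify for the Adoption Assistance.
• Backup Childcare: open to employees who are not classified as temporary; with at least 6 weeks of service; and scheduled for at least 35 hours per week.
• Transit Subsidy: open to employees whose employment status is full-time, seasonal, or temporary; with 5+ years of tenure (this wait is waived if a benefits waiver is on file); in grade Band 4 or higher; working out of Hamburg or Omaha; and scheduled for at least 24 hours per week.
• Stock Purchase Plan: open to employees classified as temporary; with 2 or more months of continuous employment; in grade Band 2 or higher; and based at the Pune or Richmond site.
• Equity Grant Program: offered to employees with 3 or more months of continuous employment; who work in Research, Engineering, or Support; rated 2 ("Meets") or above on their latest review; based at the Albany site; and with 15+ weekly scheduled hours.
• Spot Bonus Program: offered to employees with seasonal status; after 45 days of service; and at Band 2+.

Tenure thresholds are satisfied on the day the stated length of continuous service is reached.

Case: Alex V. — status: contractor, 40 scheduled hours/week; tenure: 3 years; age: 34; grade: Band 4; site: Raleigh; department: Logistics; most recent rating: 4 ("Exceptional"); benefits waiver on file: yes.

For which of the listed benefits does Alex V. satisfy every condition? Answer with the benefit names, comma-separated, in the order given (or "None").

Backup Childcare

Adoption Assistance — status contractor ✗ (requires full-time or temporary) → not eligible.
Health Insurance — status contractor ✗ (requires full-time or seasonal) → not eligible.
Backup Childcare — status contractor ✓ (not excluded); service 3 years ≥ 6 weeks (≈42 days) ✓; 40 hrs/wk ≥ 35 ✓ → eligible.
Transit Subsidy — status contractor ✗ (requires full-time, seasonal, or temporary) → not eligible.
Stock Purchase Plan — status contractor ✗ (requires temporary) → not eligible.
Equity Grant Program — service 3 years ≥ 3 months (≈90 days) ✓; dept Logistics ✗ → not eligible.
Spot Bonus Program — status contractor ✗ (requires seasonal) → not eligible.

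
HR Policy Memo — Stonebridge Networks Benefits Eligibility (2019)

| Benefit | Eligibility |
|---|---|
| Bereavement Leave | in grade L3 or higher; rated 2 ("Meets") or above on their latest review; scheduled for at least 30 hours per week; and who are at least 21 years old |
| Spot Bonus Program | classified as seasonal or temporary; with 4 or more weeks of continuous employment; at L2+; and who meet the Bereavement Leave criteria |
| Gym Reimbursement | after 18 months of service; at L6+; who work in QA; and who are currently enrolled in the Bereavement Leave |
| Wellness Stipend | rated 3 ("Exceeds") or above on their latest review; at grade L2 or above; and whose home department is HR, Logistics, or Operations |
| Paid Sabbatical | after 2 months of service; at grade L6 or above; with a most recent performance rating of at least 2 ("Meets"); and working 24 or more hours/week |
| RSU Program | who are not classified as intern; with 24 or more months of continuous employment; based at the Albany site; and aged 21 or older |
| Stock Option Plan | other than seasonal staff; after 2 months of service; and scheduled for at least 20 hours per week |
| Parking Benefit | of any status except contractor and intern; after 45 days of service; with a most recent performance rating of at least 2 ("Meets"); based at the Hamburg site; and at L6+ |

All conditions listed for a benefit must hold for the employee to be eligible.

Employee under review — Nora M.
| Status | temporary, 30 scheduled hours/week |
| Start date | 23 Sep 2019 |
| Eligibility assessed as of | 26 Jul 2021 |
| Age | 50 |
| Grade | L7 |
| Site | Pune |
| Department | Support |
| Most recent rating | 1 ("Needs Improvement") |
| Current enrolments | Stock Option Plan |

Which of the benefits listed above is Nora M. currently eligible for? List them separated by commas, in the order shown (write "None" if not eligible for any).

Service from 23 Sep 2019 to 26 Jul 2021: 672 days.
Bereavement Leave — grade L7 ≥ L3 ✓; rating 1 < 2 ✗ → not eligible.
Spot Bonus Program — status temporary ✓; service 672 days ≥ 4 weeks (≈28 days) ✓; grade L7 ≥ L2 ✓; not eligible for Bereavement Leave ✗ → not eligible.
Gym Reimbursement — service 672 days ≥ 18 months (≈540 days) ✓; grade L7 ≥ L6 ✓; dept Support ✗ → not eligible.
Wellness Stipend — rating 1 < 3 ✗ → not eligible.
Paid Sabbatical — service 672 days ≥ 2 months (≈60 days) ✓; grade L7 ≥ L6 ✓; rating 1 < 2 ✗ → not eligible.
RSU Program — status temporary ✓ (not excluded); service 672 days < 24 months (≈720 days) ✗ → not eligible.
Stock Option Plan — status temporary ✓ (not excluded); service 672 days ≥ 2 months (≈60 days) ✓; 30 hrs/wk ≥ 20 ✓ → eligible.
Parking Benefit — status temporary ✓ (not excluded); service 672 days ≥ 45 days ✓; rating 1 < 2 ✗ → not eligible.

Stock Option Plan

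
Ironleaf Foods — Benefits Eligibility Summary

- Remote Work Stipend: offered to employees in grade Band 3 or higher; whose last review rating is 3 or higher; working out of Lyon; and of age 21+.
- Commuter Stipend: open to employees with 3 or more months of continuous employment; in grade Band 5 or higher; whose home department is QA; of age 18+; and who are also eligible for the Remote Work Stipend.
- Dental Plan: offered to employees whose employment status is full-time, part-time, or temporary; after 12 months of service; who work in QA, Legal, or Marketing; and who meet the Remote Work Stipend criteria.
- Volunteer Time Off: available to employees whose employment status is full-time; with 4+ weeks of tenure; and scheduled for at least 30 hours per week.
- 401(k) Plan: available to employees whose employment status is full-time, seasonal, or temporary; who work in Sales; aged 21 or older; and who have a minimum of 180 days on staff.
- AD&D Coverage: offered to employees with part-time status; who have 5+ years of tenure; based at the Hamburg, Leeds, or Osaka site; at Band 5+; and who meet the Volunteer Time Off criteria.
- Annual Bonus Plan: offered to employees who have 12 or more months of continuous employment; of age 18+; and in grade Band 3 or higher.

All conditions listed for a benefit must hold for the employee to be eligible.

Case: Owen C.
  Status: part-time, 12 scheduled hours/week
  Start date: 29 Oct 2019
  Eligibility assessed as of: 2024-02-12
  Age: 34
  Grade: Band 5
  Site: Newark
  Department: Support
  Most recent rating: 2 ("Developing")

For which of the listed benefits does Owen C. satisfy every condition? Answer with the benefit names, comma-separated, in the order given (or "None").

Service from 29 Oct 2019 to 2024-02-12: 1567 days.
Remote Work Stipend — grade Band 5 ≥ Band 3 ✓; rating 2 < 3 ✗ → not eligible.
Commuter Stipend — service 1567 days ≥ 3 months (≈90 days) ✓; grade Band 5 ≥ Band 5 ✓; dept Support ✗ → not eligible.
Dental Plan — status part-time ✓; service 1567 days ≥ 12 months (≈360 days) ✓; dept Support ✗ → not eligible.
Volunteer Time Off — status part-time ✗ (requires full-time) → not eligible.
401(k) Plan — status part-time ✗ (requires full-time, seasonal, or temporary) → not eligible.
AD&D Coverage — status part-time ✓; service 1567 days < 5 years (≈1825 days) ✗ → not eligible.
Annual Bonus Plan — service 1567 days ≥ 12 months (≈360 days) ✓; age 34 ≥ 18 ✓; grade Band 5 ≥ Band 3 ✓ → eligible.

Annual Bonus Plan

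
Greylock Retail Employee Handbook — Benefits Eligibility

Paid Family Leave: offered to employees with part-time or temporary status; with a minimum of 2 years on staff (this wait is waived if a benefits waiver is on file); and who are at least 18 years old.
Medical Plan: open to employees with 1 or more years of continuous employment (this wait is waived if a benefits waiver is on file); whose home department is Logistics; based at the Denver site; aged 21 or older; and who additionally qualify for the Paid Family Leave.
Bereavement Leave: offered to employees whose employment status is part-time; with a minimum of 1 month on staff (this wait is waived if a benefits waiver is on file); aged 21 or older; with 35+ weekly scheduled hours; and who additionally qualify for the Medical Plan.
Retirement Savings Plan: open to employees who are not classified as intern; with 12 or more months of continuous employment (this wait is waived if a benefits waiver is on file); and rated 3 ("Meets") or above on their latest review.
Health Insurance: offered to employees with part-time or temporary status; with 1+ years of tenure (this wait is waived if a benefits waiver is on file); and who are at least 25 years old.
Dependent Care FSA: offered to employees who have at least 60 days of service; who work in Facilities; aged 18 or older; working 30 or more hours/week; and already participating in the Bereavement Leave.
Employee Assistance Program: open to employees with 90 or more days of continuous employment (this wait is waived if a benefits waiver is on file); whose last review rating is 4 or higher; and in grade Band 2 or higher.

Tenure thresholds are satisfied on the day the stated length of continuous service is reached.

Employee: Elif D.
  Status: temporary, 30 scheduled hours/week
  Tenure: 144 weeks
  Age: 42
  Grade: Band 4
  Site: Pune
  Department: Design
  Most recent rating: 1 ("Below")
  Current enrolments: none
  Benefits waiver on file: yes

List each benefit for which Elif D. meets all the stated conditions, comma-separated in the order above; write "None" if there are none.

Paid Family Leave — status temporary ✓; benefits waiver on file ✓; age 42 ≥ 18 ✓ → eligible.
Medical Plan — benefits waiver on file ✓; dept Design ✗ → not eligible.
Bereavement Leave — status temporary ✗ (requires part-time) → not eligible.
Retirement Savings Plan — status temporary ✓ (not excluded); benefits waiver on file ✓; rating 1 < 3 ✗ → not eligible.
Health Insurance — status temporary ✓; benefits waiver on file ✓; age 42 ≥ 25 ✓ → eligible.
Dependent Care FSA — service 144 weeks ≥ 60 days ✓; dept Design ✗ → not eligible.
Employee Assistance Program — benefits waiver on file ✓; rating 1 < 4 ✗ → not eligible.

Paid Family Leave, Health Insurance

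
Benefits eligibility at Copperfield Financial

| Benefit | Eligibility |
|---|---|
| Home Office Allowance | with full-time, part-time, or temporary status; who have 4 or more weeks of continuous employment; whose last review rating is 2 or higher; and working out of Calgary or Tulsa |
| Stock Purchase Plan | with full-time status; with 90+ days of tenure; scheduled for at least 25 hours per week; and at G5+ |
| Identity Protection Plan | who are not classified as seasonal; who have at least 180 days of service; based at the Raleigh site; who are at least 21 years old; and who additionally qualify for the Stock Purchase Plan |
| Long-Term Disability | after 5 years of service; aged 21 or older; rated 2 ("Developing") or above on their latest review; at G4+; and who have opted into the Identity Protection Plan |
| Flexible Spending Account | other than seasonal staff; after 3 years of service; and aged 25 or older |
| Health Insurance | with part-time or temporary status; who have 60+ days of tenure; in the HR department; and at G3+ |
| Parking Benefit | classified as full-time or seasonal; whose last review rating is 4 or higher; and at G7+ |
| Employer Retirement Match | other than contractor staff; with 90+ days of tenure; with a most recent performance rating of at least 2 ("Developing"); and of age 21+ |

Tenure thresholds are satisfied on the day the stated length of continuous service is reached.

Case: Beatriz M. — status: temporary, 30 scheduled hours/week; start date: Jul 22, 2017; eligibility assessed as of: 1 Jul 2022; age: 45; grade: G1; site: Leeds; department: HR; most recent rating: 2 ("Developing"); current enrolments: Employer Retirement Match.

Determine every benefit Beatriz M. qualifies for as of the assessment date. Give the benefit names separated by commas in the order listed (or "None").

Service from Jul 22, 2017 to 1 Jul 2022: 1805 days.
Home Office Allowance — status temporary ✓; service 1805 days ≥ 4 weeks (≈28 days) ✓; rating 2 ≥ 2 ✓; site Leeds ✗ (not Calgary or Tulsa) → not eligible.
Stock Purchase Plan — status temporary ✗ (requires full-time) → not eligible.
Identity Protection Plan — status temporary ✓ (not excluded); service 1805 days ≥ 180 days ✓; site Leeds ✗ (not Raleigh) → not eligible.
Long-Term Disability — service 1805 days < 5 years (≈1825 days) ✗ → not eligible.
Flexible Spending Account — status temporary ✓ (not excluded); service 1805 days ≥ 3 years (≈1095 days) ✓; age 45 ≥ 25 ✓ → eligible.
Health Insurance — status temporary ✓; service 1805 days ≥ 60 days ✓; dept HR ✓; grade G1 < G3 ✗ → not eligible.
Parking Benefit — status temporary ✗ (requires full-time or seasonal) → not eligible.
Employer Retirement Match — status temporary ✓ (not excluded); service 1805 days ≥ 90 days ✓; rating 2 ≥ 2 ✓; age 45 ≥ 21 ✓ → eligible.

Flexible Spending Account, Employer Retirement Match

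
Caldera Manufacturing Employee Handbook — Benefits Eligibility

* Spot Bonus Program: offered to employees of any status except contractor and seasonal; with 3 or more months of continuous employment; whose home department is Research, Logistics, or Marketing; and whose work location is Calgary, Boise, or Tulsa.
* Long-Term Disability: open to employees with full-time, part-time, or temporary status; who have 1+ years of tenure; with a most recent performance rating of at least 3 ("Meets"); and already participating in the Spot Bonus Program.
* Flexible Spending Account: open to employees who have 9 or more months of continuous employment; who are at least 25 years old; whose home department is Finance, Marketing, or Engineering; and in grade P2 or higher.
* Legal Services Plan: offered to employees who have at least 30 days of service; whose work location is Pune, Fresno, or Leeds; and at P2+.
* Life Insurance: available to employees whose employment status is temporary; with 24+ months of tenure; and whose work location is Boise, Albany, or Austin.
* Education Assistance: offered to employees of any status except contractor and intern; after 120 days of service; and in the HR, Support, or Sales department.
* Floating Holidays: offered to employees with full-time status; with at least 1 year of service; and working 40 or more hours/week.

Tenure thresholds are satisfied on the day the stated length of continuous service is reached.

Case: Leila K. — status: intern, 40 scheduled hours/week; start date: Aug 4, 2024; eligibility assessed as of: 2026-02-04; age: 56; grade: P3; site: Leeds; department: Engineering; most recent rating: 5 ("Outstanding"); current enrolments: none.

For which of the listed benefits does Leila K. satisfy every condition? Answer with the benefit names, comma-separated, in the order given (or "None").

Flexible Spending Account, Legal Services Plan

Service from Aug 4, 2024 to 2026-02-04: 549 days.
Spot Bonus Program — status intern ✓ (not excluded); service 549 days ≥ 3 months (≈90 days) ✓; dept Engineering ✗ → not eligible.
Long-Term Disability — status intern ✗ (requires full-time, part-time, or temporary) → not eligible.
Flexible Spending Account — service 549 days ≥ 9 months (≈270 days) ✓; age 56 ≥ 25 ✓; dept Engineering ✓; grade P3 ≥ P2 ✓ → eligible.
Legal Services Plan — service 549 days ≥ 30 days ✓; site Leeds ✓; grade P3 ≥ P2 ✓ → eligible.
Life Insurance — status intern ✗ (requires temporary) → not eligible.
Education Assistance — status intern ✗ (excluded) → not eligible.
Floating Holidays — status intern ✗ (requires full-time) → not eligible.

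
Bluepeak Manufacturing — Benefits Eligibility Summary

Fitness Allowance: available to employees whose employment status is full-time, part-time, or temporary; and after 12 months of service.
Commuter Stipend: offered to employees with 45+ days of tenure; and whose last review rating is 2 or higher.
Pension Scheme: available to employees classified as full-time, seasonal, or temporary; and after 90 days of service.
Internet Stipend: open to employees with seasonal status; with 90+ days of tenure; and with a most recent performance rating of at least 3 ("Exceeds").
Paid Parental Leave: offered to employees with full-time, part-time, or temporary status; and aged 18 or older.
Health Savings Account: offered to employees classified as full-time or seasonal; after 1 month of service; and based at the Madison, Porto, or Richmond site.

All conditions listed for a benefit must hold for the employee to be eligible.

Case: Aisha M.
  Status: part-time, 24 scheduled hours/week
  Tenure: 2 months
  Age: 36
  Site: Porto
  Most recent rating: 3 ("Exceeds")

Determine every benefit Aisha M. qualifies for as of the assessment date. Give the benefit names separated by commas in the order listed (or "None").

Fitness Allowance — status part-time ✓; service 2 months < 12 months ✗ → not eligible.
Commuter Stipend — service 2 months ≥ 45 days ✓; rating 3 ≥ 2 ✓ → eligible.
Pension Scheme — status part-time ✗ (requires full-time, seasonal, or temporary) → not eligible.
Internet Stipend — status part-time ✗ (requires seasonal) → not eligible.
Paid Parental Leave — status part-time ✓; age 36 ≥ 18 ✓ → eligible.
Health Savings Account — status part-time ✗ (requires full-time or seasonal) → not eligible.

Commuter Stipend, Paid Parental Leave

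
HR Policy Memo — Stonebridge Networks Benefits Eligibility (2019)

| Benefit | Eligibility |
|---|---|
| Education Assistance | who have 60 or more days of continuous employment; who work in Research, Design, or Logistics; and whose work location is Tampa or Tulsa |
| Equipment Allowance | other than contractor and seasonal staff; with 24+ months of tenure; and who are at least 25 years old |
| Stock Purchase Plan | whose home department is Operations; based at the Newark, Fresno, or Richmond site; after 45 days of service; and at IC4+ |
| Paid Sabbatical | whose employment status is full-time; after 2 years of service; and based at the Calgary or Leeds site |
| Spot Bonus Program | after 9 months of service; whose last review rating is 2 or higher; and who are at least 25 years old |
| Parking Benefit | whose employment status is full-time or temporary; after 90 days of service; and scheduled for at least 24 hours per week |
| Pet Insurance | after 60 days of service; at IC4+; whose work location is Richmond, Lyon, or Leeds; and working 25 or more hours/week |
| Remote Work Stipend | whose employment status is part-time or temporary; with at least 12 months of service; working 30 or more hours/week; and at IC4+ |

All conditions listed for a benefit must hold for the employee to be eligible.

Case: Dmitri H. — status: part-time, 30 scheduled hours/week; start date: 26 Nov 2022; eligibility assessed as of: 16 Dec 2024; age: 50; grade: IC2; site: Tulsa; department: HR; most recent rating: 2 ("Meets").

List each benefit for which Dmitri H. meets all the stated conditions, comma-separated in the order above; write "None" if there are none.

Service from 26 Nov 2022 to 16 Dec 2024: 751 days.
Education Assistance — service 751 days ≥ 60 days ✓; dept HR ✗ → not eligible.
Equipment Allowance — status part-time ✓ (not excluded); service 751 days ≥ 24 months (≈720 days) ✓; age 50 ≥ 25 ✓ → eligible.
Stock Purchase Plan — dept HR ✗ → not eligible.
Paid Sabbatical — status part-time ✗ (requires full-time) → not eligible.
Spot Bonus Program — service 751 days ≥ 9 months (≈270 days) ✓; rating 2 ≥ 2 ✓; age 50 ≥ 25 ✓ → eligible.
Parking Benefit — status part-time ✗ (requires full-time or temporary) → not eligible.
Pet Insurance — service 751 days ≥ 60 days ✓; grade IC2 < IC4 ✗ → not eligible.
Remote Work Stipend — status part-time ✓; service 751 days ≥ 12 months (≈360 days) ✓; 30 hrs/wk ≥ 30 ✓; grade IC2 < IC4 ✗ → not eligible.

Equipment Allowance, Spot Bonus Program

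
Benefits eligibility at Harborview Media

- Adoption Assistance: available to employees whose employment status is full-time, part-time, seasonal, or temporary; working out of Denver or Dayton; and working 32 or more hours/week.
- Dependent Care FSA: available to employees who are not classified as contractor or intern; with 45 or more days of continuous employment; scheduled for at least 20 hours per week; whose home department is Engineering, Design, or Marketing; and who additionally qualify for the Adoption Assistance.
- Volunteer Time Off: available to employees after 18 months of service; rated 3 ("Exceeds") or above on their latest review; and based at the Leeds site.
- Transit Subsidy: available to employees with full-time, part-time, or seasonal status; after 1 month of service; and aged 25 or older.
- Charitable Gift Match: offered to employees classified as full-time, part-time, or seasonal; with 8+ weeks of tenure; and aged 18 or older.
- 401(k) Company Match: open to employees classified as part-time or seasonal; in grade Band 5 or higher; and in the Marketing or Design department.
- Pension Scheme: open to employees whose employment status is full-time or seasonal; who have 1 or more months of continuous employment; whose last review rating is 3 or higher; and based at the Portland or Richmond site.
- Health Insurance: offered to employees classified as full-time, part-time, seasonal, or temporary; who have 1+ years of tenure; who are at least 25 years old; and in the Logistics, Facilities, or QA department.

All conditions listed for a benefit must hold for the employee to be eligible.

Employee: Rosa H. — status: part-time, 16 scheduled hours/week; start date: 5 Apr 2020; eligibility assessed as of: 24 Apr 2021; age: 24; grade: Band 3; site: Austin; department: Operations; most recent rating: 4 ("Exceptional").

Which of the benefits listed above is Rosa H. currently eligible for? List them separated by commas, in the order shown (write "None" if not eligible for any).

Service from 5 Apr 2020 to 24 Apr 2021: 384 days.
Adoption Assistance — status part-time ✓; site Austin ✗ (not Denver or Dayton) → not eligible.
Dependent Care FSA — status part-time ✓ (not excluded); service 384 days ≥ 45 days ✓; 16 hrs/wk < 20 ✗ → not eligible.
Volunteer Time Off — service 384 days < 18 months (≈540 days) ✗ → not eligible.
Transit Subsidy — status part-time ✓; service 384 days ≥ 1 month (≈30 days) ✓; age 24 < 25 ✗ → not eligible.
Charitable Gift Match — status part-time ✓; service 384 days ≥ 8 weeks (≈56 days) ✓; age 24 ≥ 18 ✓ → eligible.
401(k) Company Match — status part-time ✓; grade Band 3 < Band 5 ✗ → not eligible.
Pension Scheme — status part-time ✗ (requires full-time or seasonal) → not eligible.
Health Insurance — status part-time ✓; service 384 days ≥ 1 year (≈365 days) ✓; age 24 < 25 ✗ → not eligible.

Charitable Gift Match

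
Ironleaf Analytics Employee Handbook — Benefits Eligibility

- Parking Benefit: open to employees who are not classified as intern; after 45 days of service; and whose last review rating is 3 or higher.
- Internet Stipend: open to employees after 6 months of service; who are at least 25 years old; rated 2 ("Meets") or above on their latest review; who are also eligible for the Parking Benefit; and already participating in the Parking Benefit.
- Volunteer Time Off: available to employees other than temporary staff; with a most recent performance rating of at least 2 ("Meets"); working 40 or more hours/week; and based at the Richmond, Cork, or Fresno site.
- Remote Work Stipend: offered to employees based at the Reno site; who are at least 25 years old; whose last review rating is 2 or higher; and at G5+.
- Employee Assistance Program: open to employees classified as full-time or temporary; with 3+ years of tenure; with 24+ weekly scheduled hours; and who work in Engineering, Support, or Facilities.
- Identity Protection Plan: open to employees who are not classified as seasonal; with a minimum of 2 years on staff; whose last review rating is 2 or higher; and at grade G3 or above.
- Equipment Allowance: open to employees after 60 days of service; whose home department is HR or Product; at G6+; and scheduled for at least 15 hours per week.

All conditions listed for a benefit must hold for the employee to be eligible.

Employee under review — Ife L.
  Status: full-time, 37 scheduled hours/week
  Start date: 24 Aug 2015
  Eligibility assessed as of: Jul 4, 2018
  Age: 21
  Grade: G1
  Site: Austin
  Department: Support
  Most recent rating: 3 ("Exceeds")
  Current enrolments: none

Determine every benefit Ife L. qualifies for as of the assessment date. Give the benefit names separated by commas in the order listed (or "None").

Parking Benefit

Service from 24 Aug 2015 to Jul 4, 2018: 1045 days.
Parking Benefit — status full-time ✓ (not excluded); service 1045 days ≥ 45 days ✓; rating 3 ≥ 3 ✓ → eligible.
Internet Stipend — service 1045 days ≥ 6 months (≈180 days) ✓; age 21 < 25 ✗ → not eligible.
Volunteer Time Off — status full-time ✓ (not excluded); rating 3 ≥ 2 ✓; 37 hrs/wk < 40 ✗ → not eligible.
Remote Work Stipend — site Austin ✗ (not Reno) → not eligible.
Employee Assistance Program — status full-time ✓; service 1045 days < 3 years (≈1095 days) ✗ → not eligible.
Identity Protection Plan — status full-time ✓ (not excluded); service 1045 days ≥ 2 years (≈730 days) ✓; rating 3 ≥ 2 ✓; grade G1 < G3 ✗ → not eligible.
Equipment Allowance — service 1045 days ≥ 60 days ✓; dept Support ✗ → not eligible.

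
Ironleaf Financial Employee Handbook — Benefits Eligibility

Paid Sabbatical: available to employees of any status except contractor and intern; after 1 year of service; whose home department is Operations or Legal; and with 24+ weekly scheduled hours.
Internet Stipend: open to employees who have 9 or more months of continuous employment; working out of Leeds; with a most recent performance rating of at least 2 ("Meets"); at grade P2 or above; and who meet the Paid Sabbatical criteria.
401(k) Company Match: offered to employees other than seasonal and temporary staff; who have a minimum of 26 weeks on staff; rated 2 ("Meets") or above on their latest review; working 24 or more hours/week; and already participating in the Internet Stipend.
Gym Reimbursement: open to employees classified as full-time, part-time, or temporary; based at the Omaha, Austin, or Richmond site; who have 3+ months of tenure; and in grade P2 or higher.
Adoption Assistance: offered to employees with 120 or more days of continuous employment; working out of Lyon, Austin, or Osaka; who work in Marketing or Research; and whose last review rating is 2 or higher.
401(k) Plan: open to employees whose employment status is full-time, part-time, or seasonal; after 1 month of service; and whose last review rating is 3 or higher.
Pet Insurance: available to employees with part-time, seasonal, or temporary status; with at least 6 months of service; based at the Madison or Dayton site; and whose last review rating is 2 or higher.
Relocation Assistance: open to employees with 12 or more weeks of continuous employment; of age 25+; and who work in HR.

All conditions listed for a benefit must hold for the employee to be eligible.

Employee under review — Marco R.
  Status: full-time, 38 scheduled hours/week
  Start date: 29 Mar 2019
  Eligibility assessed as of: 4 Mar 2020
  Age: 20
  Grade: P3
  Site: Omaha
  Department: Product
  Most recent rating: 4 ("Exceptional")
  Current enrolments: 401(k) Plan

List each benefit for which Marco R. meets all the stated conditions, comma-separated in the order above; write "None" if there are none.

Gym Reimbursement, 401(k) Plan

Service from 29 Mar 2019 to 4 Mar 2020: 341 days.
Paid Sabbatical — status full-time ✓ (not excluded); service 341 days < 1 year (≈365 days) ✗ → not eligible.
Internet Stipend — service 341 days ≥ 9 months (≈270 days) ✓; site Omaha ✗ (not Leeds) → not eligible.
401(k) Company Match — status full-time ✓ (not excluded); service 341 days ≥ 26 weeks (≈182 days) ✓; rating 4 ≥ 2 ✓; 38 hrs/wk ≥ 24 ✓; not enrolled in Internet Stipend ✗ → not eligible.
Gym Reimbursement — status full-time ✓; site Omaha ✓; service 341 days ≥ 3 months (≈90 days) ✓; grade P3 ≥ P2 ✓ → eligible.
Adoption Assistance — service 341 days ≥ 120 days ✓; site Omaha ✗ (not Lyon, Austin, or Osaka) → not eligible.
401(k) Plan — status full-time ✓; service 341 days ≥ 1 month (≈30 days) ✓; rating 4 ≥ 3 ✓ → eligible.
Pet Insurance — status full-time ✗ (requires part-time, seasonal, or temporary) → not eligible.
Relocation Assistance — service 341 days ≥ 12 weeks (≈84 days) ✓; age 20 < 25 ✗ → not eligible.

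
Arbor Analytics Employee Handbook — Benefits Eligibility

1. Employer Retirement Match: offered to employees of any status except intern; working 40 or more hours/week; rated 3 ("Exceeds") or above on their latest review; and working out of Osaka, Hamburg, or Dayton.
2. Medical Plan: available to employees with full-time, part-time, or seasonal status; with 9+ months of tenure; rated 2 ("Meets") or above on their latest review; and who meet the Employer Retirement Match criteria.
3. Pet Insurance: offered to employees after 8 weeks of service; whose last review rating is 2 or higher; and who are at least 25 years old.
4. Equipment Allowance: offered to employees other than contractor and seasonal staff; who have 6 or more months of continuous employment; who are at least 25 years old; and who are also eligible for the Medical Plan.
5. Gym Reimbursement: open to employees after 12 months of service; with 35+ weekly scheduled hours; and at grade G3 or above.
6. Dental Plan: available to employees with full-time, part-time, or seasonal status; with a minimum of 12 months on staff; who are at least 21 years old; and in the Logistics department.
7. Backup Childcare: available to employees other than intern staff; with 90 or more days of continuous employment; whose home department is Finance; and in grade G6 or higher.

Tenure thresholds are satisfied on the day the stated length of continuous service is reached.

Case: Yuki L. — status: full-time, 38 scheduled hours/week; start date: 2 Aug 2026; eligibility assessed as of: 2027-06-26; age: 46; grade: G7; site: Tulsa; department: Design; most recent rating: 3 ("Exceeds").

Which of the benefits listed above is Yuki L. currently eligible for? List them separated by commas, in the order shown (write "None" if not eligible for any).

Service from 2 Aug 2026 to 2027-06-26: 328 days.
Employer Retirement Match — status full-time ✓ (not excluded); 38 hrs/wk < 40 ✗ → not eligible.
Medical Plan — status full-time ✓; service 328 days ≥ 9 months (≈270 days) ✓; rating 3 ≥ 2 ✓; not eligible for Employer Retirement Match ✗ → not eligible.
Pet Insurance — service 328 days ≥ 8 weeks (≈56 days) ✓; rating 3 ≥ 2 ✓; age 46 ≥ 25 ✓ → eligible.
Equipment Allowance — status full-time ✓ (not excluded); service 328 days ≥ 6 months (≈180 days) ✓; age 46 ≥ 25 ✓; not eligible for Medical Plan ✗ → not eligible.
Gym Reimbursement — service 328 days < 12 months (≈360 days) ✗ → not eligible.
Dental Plan — status full-time ✓; service 328 days < 12 months (≈360 days) ✗ → not eligible.
Backup Childcare — status full-time ✓ (not excluded); service 328 days ≥ 90 days ✓; dept Design ✗ → not eligible.

Pet Insurance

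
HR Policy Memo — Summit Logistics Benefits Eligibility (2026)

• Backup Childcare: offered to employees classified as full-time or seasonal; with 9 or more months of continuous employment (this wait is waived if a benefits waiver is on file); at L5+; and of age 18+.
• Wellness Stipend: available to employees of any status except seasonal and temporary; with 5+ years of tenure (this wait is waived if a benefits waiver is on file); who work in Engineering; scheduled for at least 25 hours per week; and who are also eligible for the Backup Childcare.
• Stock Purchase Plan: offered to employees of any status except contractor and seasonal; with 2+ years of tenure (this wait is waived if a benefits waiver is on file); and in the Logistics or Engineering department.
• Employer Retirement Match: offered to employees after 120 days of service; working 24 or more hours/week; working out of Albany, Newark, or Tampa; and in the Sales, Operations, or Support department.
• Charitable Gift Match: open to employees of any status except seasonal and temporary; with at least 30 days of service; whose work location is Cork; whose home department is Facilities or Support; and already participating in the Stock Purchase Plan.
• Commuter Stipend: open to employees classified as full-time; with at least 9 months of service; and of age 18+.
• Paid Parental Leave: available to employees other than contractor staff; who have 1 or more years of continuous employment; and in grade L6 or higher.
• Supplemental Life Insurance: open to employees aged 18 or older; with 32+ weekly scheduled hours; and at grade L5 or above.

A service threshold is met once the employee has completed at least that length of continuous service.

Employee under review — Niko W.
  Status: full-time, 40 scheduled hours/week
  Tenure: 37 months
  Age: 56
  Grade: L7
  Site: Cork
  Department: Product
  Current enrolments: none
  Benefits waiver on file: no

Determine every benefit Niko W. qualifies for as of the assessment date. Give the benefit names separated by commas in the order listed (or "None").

Backup Childcare, Commuter Stipend, Paid Parental Leave, Supplemental Life Insurance

Backup Childcare — status full-time ✓; no waiver, service 37 months ≥ 9 months ✓; grade L7 ≥ L5 ✓; age 56 ≥ 18 ✓ → eligible.
Wellness Stipend — status full-time ✓ (not excluded); no waiver, service 37 months < 5 years (≈1825 days) ✗ → not eligible.
Stock Purchase Plan — status full-time ✓ (not excluded); no waiver, service 37 months ≥ 2 years (≈730 days) ✓; dept Product ✗ → not eligible.
Employer Retirement Match — service 37 months ≥ 120 days ✓; 40 hrs/wk ≥ 24 ✓; site Cork ✗ (not Albany, Newark, or Tampa) → not eligible.
Charitable Gift Match — status full-time ✓ (not excluded); service 37 months ≥ 30 days ✓; site Cork ✓; dept Product ✗ → not eligible.
Commuter Stipend — status full-time ✓; service 37 months ≥ 9 months ✓; age 56 ≥ 18 ✓ → eligible.
Paid Parental Leave — status full-time ✓ (not excluded); service 37 months ≥ 1 year (≈365 days) ✓; grade L7 ≥ L6 ✓ → eligible.
Supplemental Life Insurance — age 56 ≥ 18 ✓; 40 hrs/wk ≥ 32 ✓; grade L7 ≥ L5 ✓ → eligible.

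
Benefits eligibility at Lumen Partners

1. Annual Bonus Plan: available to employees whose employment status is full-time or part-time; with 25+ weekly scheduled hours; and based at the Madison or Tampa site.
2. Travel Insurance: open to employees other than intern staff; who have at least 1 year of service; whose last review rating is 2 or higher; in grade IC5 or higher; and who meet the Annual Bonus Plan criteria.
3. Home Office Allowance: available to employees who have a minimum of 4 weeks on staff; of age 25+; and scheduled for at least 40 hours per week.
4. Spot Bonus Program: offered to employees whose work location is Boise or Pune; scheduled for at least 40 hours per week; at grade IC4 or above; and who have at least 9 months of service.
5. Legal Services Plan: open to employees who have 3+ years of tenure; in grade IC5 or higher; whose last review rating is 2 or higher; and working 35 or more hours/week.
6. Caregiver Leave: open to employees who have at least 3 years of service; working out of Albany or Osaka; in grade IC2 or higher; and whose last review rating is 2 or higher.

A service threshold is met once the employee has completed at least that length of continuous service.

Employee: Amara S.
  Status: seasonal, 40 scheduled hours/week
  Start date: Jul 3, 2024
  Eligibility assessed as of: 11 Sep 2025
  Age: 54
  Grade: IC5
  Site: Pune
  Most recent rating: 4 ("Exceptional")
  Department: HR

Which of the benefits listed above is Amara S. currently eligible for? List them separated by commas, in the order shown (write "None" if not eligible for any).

Home Office Allowance, Spot Bonus Program

Service from Jul 3, 2024 to 11 Sep 2025: 435 days.
Annual Bonus Plan — status seasonal ✗ (requires full-time or part-time) → not eligible.
Travel Insurance — status seasonal ✓ (not excluded); service 435 days ≥ 1 year (≈365 days) ✓; rating 4 ≥ 2 ✓; grade IC5 ≥ IC5 ✓; not eligible for Annual Bonus Plan ✗ → not eligible.
Home Office Allowance — service 435 days ≥ 4 weeks (≈28 days) ✓; age 54 ≥ 25 ✓; 40 hrs/wk ≥ 40 ✓ → eligible.
Spot Bonus Program — site Pune ✓; 40 hrs/wk ≥ 40 ✓; grade IC5 ≥ IC4 ✓; service 435 days ≥ 9 months (≈270 days) ✓ → eligible.
Legal Services Plan — service 435 days < 3 years (≈1095 days) ✗ → not eligible.
Caregiver Leave — service 435 days < 3 years (≈1095 days) ✗ → not eligible.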